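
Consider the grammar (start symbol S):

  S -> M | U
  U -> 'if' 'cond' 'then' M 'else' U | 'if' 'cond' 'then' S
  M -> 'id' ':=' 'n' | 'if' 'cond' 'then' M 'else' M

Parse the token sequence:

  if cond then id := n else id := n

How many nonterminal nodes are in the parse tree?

4

[S [M if cond then [M id := n] else [M id := n]]]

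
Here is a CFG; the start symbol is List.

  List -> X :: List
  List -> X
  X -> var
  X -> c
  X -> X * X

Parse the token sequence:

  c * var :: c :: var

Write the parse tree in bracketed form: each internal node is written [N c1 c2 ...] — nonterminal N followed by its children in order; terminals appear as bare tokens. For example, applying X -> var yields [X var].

[List [X [X c] * [X var]] :: [List [X c] :: [List [X var]]]]

List
X :: List
X * X :: List
c * X :: List
c * var :: List
c * var :: X :: List
c * var :: c :: List
c * var :: c :: X
c * var :: c :: var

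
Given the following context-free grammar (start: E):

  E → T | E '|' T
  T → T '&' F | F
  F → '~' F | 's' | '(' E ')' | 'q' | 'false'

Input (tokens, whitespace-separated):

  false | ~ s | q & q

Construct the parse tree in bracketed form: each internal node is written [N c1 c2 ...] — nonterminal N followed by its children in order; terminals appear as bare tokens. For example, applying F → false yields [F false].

[E [E [E [T [F false]]] | [T [F ~ [F s]]]] | [T [T [F q]] & [F q]]]

E
E | T
E | T | T
T | T | T
F | T | T
false | T | T
false | F | T
false | ~ F | T
false | ~ s | T
false | ~ s | T & F
false | ~ s | F & F
false | ~ s | q & F
false | ~ s | q & q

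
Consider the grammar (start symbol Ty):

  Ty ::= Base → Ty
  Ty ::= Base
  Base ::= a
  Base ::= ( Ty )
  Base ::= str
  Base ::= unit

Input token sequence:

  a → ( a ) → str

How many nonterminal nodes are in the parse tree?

[Ty [Base a] → [Ty [Base ( [Ty [Base a]] )] → [Ty [Base str]]]]

8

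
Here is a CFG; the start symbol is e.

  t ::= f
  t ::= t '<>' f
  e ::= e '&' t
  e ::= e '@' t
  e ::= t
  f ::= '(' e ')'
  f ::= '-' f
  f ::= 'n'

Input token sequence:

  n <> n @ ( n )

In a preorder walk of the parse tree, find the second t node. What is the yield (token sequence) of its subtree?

n

[e [e [t [t [f n]] <> [f n]]] @ [t [f ( [e [t [f n]]] )]]]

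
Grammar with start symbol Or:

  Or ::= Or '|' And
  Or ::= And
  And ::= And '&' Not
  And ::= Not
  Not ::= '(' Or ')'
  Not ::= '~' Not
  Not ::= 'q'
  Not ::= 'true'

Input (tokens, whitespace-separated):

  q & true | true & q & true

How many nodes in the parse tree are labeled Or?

[Or [Or [And [And [Not q]] & [Not true]]] | [And [And [And [Not true]] & [Not q]] & [Not true]]]

2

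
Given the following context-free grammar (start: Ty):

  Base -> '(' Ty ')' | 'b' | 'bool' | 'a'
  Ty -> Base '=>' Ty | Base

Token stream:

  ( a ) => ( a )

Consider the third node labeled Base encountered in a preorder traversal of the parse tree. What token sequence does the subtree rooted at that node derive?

[Ty [Base ( [Ty [Base a]] )] => [Ty [Base ( [Ty [Base a]] )]]]

( a )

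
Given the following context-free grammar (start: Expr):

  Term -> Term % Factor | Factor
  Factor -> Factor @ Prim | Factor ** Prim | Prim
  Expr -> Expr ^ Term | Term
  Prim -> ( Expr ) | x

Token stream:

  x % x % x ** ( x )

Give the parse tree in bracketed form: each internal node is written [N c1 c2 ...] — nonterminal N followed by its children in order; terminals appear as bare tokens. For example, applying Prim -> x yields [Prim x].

[Expr [Term [Term [Term [Factor [Prim x]]] % [Factor [Prim x]]] % [Factor [Factor [Prim x]] ** [Prim ( [Expr [Term [Factor [Prim x]]]] )]]]]

Expr
Term
Term % Factor
Term % Factor % Factor
Factor % Factor % Factor
Prim % Factor % Factor
x % Factor % Factor
x % Prim % Factor
x % x % Factor
x % x % Factor ** Prim
x % x % Prim ** Prim
x % x % x ** Prim
x % x % x ** ( Expr )
x % x % x ** ( Term )
x % x % x ** ( Factor )
x % x % x ** ( Prim )
x % x % x ** ( x )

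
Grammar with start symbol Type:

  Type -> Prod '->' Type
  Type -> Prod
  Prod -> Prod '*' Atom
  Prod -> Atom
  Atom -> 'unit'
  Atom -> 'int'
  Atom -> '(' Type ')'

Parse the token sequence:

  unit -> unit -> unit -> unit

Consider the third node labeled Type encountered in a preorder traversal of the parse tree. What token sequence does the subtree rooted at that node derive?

[Type [Prod [Atom unit]] -> [Type [Prod [Atom unit]] -> [Type [Prod [Atom unit]] -> [Type [Prod [Atom unit]]]]]]

unit -> unit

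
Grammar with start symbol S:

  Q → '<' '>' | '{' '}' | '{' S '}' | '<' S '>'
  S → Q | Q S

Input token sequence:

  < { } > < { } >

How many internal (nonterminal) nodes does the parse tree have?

[S [Q < [S [Q { }]] >] [S [Q < [S [Q { }]] >]]]

8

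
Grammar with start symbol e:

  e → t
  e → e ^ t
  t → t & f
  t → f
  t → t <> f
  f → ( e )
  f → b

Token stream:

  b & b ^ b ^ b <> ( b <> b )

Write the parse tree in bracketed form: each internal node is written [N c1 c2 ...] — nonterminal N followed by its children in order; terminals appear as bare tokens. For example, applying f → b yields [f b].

[e [e [e [t [t [f b]] & [f b]]] ^ [t [f b]]] ^ [t [t [f b]] <> [f ( [e [t [t [f b]] <> [f b]]] )]]]

e
e ^ t
e ^ t ^ t
t ^ t ^ t
t & f ^ t ^ t
f & f ^ t ^ t
b & f ^ t ^ t
b & b ^ t ^ t
b & b ^ f ^ t
b & b ^ b ^ t
b & b ^ b ^ t <> f
b & b ^ b ^ f <> f
b & b ^ b ^ b <> f
b & b ^ b ^ b <> ( e )
b & b ^ b ^ b <> ( t )
b & b ^ b ^ b <> ( t <> f )
b & b ^ b ^ b <> ( f <> f )
b & b ^ b ^ b <> ( b <> f )
b & b ^ b ^ b <> ( b <> b )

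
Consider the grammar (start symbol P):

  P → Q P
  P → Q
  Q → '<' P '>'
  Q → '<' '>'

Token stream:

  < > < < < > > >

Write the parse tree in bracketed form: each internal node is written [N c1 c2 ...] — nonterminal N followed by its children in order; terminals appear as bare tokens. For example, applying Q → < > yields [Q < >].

P
Q P
< > P
< > Q
< > < P >
< > < Q >
< > < < P > >
< > < < Q > >
< > < < < > > >

[P [Q < >] [P [Q < [P [Q < [P [Q < >]] >]] >]]]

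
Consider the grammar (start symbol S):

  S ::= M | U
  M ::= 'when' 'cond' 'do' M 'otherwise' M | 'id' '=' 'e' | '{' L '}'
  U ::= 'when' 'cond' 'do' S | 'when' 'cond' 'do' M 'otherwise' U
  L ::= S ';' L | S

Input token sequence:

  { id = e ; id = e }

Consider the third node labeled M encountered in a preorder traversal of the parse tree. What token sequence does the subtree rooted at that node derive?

[S [M { [L [S [M id = e]] ; [L [S [M id = e]]]] }]]

id = e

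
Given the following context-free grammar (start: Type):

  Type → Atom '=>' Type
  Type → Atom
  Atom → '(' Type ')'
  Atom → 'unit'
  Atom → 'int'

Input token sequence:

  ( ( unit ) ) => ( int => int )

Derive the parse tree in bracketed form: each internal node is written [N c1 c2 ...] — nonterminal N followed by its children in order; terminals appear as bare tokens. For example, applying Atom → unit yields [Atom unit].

Type
Atom => Type
( Type ) => Type
( Atom ) => Type
( ( Type ) ) => Type
( ( Atom ) ) => Type
( ( unit ) ) => Type
( ( unit ) ) => Atom
( ( unit ) ) => ( Type )
( ( unit ) ) => ( Atom => Type )
( ( unit ) ) => ( int => Type )
( ( unit ) ) => ( int => Atom )
( ( unit ) ) => ( int => int )

[Type [Atom ( [Type [Atom ( [Type [Atom unit]] )]] )] => [Type [Atom ( [Type [Atom int] => [Type [Atom int]]] )]]]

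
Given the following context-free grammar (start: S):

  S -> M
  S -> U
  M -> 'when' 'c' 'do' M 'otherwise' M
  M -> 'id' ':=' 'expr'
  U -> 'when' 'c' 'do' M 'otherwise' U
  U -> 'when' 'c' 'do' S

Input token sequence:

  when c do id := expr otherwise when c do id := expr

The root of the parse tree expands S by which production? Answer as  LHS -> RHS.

S -> U

[S [U when c do [M id := expr] otherwise [U when c do [S [M id := expr]]]]]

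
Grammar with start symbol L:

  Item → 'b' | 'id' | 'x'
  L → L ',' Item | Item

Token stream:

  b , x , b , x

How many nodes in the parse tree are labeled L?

[L [L [L [L [Item b]] , [Item x]] , [Item b]] , [Item x]]

4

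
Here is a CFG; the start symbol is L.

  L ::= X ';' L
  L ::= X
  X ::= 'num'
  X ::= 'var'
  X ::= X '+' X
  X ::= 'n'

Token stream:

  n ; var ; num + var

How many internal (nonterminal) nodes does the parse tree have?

[L [X n] ; [L [X var] ; [L [X [X num] + [X var]]]]]

8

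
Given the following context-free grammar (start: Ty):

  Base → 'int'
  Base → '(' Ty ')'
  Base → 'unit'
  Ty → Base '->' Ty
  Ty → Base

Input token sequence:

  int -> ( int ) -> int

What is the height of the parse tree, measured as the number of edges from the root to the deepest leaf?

5

[Ty [Base int] -> [Ty [Base ( [Ty [Base int]] )] -> [Ty [Base int]]]]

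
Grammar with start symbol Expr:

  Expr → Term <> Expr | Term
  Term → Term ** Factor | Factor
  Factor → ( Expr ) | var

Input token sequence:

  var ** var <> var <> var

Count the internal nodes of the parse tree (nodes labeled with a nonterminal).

[Expr [Term [Term [Factor var]] ** [Factor var]] <> [Expr [Term [Factor var]] <> [Expr [Term [Factor var]]]]]

11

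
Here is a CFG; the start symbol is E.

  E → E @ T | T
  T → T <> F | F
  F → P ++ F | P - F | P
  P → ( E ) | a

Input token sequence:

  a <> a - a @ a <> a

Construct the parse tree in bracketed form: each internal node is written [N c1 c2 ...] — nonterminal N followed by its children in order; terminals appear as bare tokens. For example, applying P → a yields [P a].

E
E @ T
T @ T
T <> F @ T
F <> F @ T
P <> F @ T
a <> F @ T
a <> P - F @ T
a <> a - F @ T
a <> a - P @ T
a <> a - a @ T
a <> a - a @ T <> F
a <> a - a @ F <> F
a <> a - a @ P <> F
a <> a - a @ a <> F
a <> a - a @ a <> P
a <> a - a @ a <> a

[E [E [T [T [F [P a]]] <> [F [P a] - [F [P a]]]]] @ [T [T [F [P a]]] <> [F [P a]]]]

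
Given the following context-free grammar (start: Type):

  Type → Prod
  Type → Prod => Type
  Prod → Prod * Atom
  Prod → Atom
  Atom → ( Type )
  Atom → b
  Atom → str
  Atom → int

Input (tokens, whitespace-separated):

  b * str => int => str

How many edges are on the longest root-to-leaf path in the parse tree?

5

[Type [Prod [Prod [Atom b]] * [Atom str]] => [Type [Prod [Atom int]] => [Type [Prod [Atom str]]]]]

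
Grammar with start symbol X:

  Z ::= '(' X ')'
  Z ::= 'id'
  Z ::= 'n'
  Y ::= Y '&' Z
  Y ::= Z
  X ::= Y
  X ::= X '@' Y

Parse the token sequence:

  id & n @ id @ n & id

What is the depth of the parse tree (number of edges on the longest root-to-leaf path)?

[X [X [X [Y [Y [Z id]] & [Z n]]] @ [Y [Z id]]] @ [Y [Y [Z n]] & [Z id]]]

6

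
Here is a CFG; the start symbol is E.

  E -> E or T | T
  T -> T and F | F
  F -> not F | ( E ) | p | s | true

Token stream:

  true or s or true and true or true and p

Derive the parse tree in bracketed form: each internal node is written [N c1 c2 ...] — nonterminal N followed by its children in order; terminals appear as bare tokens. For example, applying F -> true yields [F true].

E
E or T
E or T or T
E or T or T or T
T or T or T or T
F or T or T or T
true or T or T or T
true or F or T or T
true or s or T or T
true or s or T and F or T
true or s or F and F or T
true or s or true and F or T
true or s or true and true or T
true or s or true and true or T and F
true or s or true and true or F and F
true or s or true and true or true and F
true or s or true and true or true and p

[E [E [E [E [T [F true]]] or [T [F s]]] or [T [T [F true]] and [F true]]] or [T [T [F true]] and [F p]]]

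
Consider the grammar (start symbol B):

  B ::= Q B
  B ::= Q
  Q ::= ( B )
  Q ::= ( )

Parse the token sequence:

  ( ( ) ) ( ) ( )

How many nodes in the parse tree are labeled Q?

[B [Q ( [B [Q ( )]] )] [B [Q ( )] [B [Q ( )]]]]

4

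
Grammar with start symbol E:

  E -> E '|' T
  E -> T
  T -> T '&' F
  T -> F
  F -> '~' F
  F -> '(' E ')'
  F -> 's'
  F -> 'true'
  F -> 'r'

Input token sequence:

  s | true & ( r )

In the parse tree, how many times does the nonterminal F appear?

4

[E [E [T [F s]]] | [T [T [F true]] & [F ( [E [T [F r]]] )]]]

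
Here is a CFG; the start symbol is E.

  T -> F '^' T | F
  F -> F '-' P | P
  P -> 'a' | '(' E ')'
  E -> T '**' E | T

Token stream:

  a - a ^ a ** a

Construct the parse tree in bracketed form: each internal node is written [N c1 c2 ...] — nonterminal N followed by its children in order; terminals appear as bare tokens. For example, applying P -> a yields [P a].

E
T ** E
F ^ T ** E
F - P ^ T ** E
P - P ^ T ** E
a - P ^ T ** E
a - a ^ T ** E
a - a ^ F ** E
a - a ^ P ** E
a - a ^ a ** E
a - a ^ a ** T
a - a ^ a ** F
a - a ^ a ** P
a - a ^ a ** a

[E [T [F [F [P a]] - [P a]] ^ [T [F [P a]]]] ** [E [T [F [P a]]]]]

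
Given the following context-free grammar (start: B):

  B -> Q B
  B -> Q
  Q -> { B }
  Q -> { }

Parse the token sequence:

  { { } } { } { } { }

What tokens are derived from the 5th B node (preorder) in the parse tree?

{ }

[B [Q { [B [Q { }]] }] [B [Q { }] [B [Q { }] [B [Q { }]]]]]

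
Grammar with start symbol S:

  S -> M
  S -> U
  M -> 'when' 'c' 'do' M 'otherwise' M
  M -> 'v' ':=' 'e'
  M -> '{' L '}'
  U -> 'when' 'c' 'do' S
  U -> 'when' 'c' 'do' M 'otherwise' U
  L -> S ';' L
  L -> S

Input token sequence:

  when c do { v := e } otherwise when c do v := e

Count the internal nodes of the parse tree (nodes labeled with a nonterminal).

9

[S [U when c do [M { [L [S [M v := e]]] }] otherwise [U when c do [S [M v := e]]]]]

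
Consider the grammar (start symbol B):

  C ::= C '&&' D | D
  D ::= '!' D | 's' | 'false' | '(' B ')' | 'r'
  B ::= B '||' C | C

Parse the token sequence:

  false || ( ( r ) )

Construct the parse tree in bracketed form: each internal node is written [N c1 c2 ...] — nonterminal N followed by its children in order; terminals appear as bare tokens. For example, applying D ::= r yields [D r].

[B [B [C [D false]]] || [C [D ( [B [C [D ( [B [C [D r]]] )]]] )]]]

B
B || C
C || C
D || C
false || C
false || D
false || ( B )
false || ( C )
false || ( D )
false || ( ( B ) )
false || ( ( C ) )
false || ( ( D ) )
false || ( ( r ) )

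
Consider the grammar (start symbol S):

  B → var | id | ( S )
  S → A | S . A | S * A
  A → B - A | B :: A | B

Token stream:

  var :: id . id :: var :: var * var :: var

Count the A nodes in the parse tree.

[S [S [S [A [B var] :: [A [B id]]]] . [A [B id] :: [A [B var] :: [A [B var]]]]] * [A [B var] :: [A [B var]]]]

7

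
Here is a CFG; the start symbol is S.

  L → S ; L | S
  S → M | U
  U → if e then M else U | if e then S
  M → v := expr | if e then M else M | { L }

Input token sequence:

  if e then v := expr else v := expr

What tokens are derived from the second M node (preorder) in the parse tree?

v := expr

[S [M if e then [M v := expr] else [M v := expr]]]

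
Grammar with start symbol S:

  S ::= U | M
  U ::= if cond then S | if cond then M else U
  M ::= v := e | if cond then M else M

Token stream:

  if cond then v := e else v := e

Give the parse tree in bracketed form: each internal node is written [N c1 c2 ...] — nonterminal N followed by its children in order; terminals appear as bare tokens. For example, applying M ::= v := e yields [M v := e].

[S [M if cond then [M v := e] else [M v := e]]]

S
M
if cond then M else M
if cond then v := e else M
if cond then v := e else v := e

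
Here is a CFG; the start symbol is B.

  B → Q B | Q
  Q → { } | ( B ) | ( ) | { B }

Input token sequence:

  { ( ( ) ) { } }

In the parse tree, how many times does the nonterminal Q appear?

[B [Q { [B [Q ( [B [Q ( )]] )] [B [Q { }]]] }]]

4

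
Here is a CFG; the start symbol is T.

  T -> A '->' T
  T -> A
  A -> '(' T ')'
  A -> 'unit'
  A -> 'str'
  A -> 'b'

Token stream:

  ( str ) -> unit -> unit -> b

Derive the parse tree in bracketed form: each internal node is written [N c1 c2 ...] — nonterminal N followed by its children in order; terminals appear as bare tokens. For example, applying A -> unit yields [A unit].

[T [A ( [T [A str]] )] -> [T [A unit] -> [T [A unit] -> [T [A b]]]]]

T
A -> T
( T ) -> T
( A ) -> T
( str ) -> T
( str ) -> A -> T
( str ) -> unit -> T
( str ) -> unit -> A -> T
( str ) -> unit -> unit -> T
( str ) -> unit -> unit -> A
( str ) -> unit -> unit -> b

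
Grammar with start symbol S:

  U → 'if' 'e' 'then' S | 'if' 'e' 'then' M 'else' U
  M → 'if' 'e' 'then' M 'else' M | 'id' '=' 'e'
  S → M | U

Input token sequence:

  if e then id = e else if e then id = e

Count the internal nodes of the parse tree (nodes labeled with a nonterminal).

6

[S [U if e then [M id = e] else [U if e then [S [M id = e]]]]]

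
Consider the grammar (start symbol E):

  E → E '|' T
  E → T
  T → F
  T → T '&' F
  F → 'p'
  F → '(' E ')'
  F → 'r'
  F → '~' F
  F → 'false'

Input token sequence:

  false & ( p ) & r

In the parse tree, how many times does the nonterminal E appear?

2

[E [T [T [T [F false]] & [F ( [E [T [F p]]] )]] & [F r]]]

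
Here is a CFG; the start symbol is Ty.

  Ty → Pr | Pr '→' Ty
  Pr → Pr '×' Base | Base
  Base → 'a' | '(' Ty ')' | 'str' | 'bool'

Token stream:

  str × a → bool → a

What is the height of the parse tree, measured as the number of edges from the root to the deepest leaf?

5

[Ty [Pr [Pr [Base str]] × [Base a]] → [Ty [Pr [Base bool]] → [Ty [Pr [Base a]]]]]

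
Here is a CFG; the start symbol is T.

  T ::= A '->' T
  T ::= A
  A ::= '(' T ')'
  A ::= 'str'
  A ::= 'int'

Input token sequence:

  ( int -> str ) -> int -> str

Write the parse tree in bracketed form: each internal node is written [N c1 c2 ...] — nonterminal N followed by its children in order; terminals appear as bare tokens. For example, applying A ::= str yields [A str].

T
A -> T
( T ) -> T
( A -> T ) -> T
( int -> T ) -> T
( int -> A ) -> T
( int -> str ) -> T
( int -> str ) -> A -> T
( int -> str ) -> int -> T
( int -> str ) -> int -> A
( int -> str ) -> int -> str

[T [A ( [T [A int] -> [T [A str]]] )] -> [T [A int] -> [T [A str]]]]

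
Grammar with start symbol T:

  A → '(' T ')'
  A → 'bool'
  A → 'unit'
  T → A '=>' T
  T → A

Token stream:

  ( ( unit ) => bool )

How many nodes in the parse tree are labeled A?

[T [A ( [T [A ( [T [A unit]] )] => [T [A bool]]] )]]

4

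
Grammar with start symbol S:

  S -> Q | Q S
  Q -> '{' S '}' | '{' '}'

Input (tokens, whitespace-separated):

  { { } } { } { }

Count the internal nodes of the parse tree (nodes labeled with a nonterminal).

8

[S [Q { [S [Q { }]] }] [S [Q { }] [S [Q { }]]]]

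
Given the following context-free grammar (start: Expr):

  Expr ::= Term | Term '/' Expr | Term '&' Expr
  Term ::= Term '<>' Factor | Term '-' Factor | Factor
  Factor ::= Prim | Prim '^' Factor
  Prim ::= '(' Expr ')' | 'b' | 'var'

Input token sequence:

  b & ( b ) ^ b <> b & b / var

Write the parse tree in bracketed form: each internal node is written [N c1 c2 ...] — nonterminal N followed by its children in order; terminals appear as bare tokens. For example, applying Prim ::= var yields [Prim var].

[Expr [Term [Factor [Prim b]]] & [Expr [Term [Term [Factor [Prim ( [Expr [Term [Factor [Prim b]]]] )] ^ [Factor [Prim b]]]] <> [Factor [Prim b]]] & [Expr [Term [Factor [Prim b]]] / [Expr [Term [Factor [Prim var]]]]]]]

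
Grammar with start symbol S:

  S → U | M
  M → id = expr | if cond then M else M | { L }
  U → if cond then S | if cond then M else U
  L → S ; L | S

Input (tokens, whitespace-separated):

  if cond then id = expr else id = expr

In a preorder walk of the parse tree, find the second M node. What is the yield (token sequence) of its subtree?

[S [M if cond then [M id = expr] else [M id = expr]]]

id = expr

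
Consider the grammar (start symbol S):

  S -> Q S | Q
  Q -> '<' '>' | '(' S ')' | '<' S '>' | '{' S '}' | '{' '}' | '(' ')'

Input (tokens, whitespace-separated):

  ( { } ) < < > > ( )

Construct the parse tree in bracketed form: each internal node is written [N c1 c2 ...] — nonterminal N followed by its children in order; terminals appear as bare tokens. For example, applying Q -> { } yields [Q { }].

[S [Q ( [S [Q { }]] )] [S [Q < [S [Q < >]] >] [S [Q ( )]]]]

S
Q S
( S ) S
( Q ) S
( { } ) S
( { } ) Q S
( { } ) < S > S
( { } ) < Q > S
( { } ) < < > > S
( { } ) < < > > Q
( { } ) < < > > ( )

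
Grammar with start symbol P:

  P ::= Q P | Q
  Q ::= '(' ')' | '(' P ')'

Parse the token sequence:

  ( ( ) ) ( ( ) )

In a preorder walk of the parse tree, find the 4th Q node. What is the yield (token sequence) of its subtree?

[P [Q ( [P [Q ( )]] )] [P [Q ( [P [Q ( )]] )]]]

( )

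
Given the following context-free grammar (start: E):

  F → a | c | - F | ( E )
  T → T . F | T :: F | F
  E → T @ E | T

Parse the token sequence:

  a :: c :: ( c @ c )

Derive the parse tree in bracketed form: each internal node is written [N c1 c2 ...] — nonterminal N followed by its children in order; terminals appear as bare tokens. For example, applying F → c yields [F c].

E
T
T :: F
T :: F :: F
F :: F :: F
a :: F :: F
a :: c :: F
a :: c :: ( E )
a :: c :: ( T @ E )
a :: c :: ( F @ E )
a :: c :: ( c @ E )
a :: c :: ( c @ T )
a :: c :: ( c @ F )
a :: c :: ( c @ c )

[E [T [T [T [F a]] :: [F c]] :: [F ( [E [T [F c]] @ [E [T [F c]]]] )]]]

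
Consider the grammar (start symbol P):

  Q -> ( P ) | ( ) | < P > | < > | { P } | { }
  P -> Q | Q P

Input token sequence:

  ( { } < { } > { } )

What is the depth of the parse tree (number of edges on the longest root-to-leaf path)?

7

[P [Q ( [P [Q { }] [P [Q < [P [Q { }]] >] [P [Q { }]]]] )]]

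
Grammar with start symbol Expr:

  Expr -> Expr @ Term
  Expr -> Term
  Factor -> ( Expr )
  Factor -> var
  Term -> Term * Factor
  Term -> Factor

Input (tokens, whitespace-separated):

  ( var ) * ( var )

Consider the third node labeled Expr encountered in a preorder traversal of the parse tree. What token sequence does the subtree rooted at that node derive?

[Expr [Term [Term [Factor ( [Expr [Term [Factor var]]] )]] * [Factor ( [Expr [Term [Factor var]]] )]]]

var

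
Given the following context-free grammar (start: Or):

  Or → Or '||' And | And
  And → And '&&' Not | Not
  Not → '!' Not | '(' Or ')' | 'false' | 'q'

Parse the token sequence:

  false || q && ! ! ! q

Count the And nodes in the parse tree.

[Or [Or [And [Not false]]] || [And [And [Not q]] && [Not ! [Not ! [Not ! [Not q]]]]]]

3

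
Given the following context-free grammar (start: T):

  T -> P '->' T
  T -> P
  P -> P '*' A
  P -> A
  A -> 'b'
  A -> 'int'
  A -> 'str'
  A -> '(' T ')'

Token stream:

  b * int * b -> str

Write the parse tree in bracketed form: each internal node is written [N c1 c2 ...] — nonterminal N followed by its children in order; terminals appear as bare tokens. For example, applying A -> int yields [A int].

T
P -> T
P * A -> T
P * A * A -> T
A * A * A -> T
b * A * A -> T
b * int * A -> T
b * int * b -> T
b * int * b -> P
b * int * b -> A
b * int * b -> str

[T [P [P [P [A b]] * [A int]] * [A b]] -> [T [P [A str]]]]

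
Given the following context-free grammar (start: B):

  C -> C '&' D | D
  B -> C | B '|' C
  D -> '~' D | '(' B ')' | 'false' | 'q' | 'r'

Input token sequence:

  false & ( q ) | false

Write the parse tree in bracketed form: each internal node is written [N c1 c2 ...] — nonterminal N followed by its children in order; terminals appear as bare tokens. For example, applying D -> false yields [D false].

[B [B [C [C [D false]] & [D ( [B [C [D q]]] )]]] | [C [D false]]]

B
B | C
C | C
C & D | C
D & D | C
false & D | C
false & ( B ) | C
false & ( C ) | C
false & ( D ) | C
false & ( q ) | C
false & ( q ) | D
false & ( q ) | false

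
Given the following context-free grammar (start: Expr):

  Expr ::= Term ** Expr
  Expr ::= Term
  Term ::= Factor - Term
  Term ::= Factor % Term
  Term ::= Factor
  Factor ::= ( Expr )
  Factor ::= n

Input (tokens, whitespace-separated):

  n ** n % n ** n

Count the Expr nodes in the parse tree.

[Expr [Term [Factor n]] ** [Expr [Term [Factor n] % [Term [Factor n]]] ** [Expr [Term [Factor n]]]]]

3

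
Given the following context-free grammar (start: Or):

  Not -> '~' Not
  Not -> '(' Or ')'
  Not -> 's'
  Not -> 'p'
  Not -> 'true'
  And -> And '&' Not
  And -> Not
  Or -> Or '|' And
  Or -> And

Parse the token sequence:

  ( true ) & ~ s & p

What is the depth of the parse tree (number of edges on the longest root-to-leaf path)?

8

[Or [And [And [And [Not ( [Or [And [Not true]]] )]] & [Not ~ [Not s]]] & [Not p]]]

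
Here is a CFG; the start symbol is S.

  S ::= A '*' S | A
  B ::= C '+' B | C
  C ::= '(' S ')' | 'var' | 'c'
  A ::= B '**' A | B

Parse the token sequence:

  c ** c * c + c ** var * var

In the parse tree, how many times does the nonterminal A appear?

5

[S [A [B [C c]] ** [A [B [C c]]]] * [S [A [B [C c] + [B [C c]]] ** [A [B [C var]]]] * [S [A [B [C var]]]]]]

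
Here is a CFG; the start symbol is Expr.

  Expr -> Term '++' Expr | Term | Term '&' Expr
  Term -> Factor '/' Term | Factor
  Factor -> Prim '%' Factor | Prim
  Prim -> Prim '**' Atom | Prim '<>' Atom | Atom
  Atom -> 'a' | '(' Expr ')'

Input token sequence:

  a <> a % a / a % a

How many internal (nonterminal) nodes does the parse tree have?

[Expr [Term [Factor [Prim [Prim [Atom a]] <> [Atom a]] % [Factor [Prim [Atom a]]]] / [Term [Factor [Prim [Atom a]] % [Factor [Prim [Atom a]]]]]]]

17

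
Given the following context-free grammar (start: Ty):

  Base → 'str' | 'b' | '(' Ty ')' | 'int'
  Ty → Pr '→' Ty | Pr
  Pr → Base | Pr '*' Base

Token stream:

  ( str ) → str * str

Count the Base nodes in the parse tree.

[Ty [Pr [Base ( [Ty [Pr [Base str]]] )]] → [Ty [Pr [Pr [Base str]] * [Base str]]]]

4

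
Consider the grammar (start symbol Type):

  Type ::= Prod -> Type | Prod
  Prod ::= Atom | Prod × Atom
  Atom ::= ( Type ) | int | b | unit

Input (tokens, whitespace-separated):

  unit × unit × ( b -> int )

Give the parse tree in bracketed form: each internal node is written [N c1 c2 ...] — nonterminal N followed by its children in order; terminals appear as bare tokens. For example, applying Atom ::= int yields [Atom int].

[Type [Prod [Prod [Prod [Atom unit]] × [Atom unit]] × [Atom ( [Type [Prod [Atom b]] -> [Type [Prod [Atom int]]]] )]]]

Type
Prod
Prod × Atom
Prod × Atom × Atom
Atom × Atom × Atom
unit × Atom × Atom
unit × unit × Atom
unit × unit × ( Type )
unit × unit × ( Prod -> Type )
unit × unit × ( Atom -> Type )
unit × unit × ( b -> Type )
unit × unit × ( b -> Prod )
unit × unit × ( b -> Atom )
unit × unit × ( b -> int )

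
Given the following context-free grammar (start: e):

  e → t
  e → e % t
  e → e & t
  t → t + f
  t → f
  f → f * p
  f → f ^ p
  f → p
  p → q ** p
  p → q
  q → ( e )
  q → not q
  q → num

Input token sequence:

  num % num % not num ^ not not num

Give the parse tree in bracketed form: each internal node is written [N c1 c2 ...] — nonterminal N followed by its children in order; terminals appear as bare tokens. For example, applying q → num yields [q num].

e
e % t
e % t % t
t % t % t
f % t % t
p % t % t
q % t % t
num % t % t
num % f % t
num % p % t
num % q % t
num % num % t
num % num % f
num % num % f ^ p
num % num % p ^ p
num % num % q ^ p
num % num % not q ^ p
num % num % not num ^ p
num % num % not num ^ q
num % num % not num ^ not q
num % num % not num ^ not not q
num % num % not num ^ not not num

[e [e [e [t [f [p [q num]]]]] % [t [f [p [q num]]]]] % [t [f [f [p [q not [q num]]]] ^ [p [q not [q not [q num]]]]]]]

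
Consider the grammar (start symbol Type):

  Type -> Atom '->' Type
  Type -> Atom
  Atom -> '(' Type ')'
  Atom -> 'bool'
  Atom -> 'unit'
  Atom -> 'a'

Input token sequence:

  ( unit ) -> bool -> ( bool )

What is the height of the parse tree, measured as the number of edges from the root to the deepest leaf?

[Type [Atom ( [Type [Atom unit]] )] -> [Type [Atom bool] -> [Type [Atom ( [Type [Atom bool]] )]]]]

6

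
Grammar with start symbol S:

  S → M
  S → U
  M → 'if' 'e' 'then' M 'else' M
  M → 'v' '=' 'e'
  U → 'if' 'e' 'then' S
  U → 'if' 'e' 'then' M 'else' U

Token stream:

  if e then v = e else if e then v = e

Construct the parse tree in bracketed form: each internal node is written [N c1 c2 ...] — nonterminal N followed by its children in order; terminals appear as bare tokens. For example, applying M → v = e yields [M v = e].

S
U
if e then M else U
if e then v = e else U
if e then v = e else if e then S
if e then v = e else if e then M
if e then v = e else if e then v = e

[S [U if e then [M v = e] else [U if e then [S [M v = e]]]]]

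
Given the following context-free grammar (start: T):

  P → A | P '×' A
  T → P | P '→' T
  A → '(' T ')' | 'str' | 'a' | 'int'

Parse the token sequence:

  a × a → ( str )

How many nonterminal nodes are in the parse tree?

[T [P [P [A a]] × [A a]] → [T [P [A ( [T [P [A str]]] )]]]]

11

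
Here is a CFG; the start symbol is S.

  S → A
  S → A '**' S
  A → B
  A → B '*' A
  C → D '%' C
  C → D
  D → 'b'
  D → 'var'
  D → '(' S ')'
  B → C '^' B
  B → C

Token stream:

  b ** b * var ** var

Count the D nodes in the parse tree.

[S [A [B [C [D b]]]] ** [S [A [B [C [D b]]] * [A [B [C [D var]]]]] ** [S [A [B [C [D var]]]]]]]

4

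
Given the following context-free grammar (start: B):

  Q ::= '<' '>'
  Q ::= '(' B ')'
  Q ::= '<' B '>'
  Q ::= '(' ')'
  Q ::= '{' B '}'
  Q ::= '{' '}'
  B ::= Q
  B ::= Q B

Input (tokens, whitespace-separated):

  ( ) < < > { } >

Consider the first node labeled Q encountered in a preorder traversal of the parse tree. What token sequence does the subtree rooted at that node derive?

[B [Q ( )] [B [Q < [B [Q < >] [B [Q { }]]] >]]]

( )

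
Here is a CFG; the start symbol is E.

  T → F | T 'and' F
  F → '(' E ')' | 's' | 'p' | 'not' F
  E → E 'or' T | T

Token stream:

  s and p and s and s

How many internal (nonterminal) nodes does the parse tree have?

[E [T [T [T [T [F s]] and [F p]] and [F s]] and [F s]]]

9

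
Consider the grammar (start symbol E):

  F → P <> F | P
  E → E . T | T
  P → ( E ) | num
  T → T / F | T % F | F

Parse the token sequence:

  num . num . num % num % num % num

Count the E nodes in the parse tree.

[E [E [E [T [F [P num]]]] . [T [F [P num]]]] . [T [T [T [T [F [P num]]] % [F [P num]]] % [F [P num]]] % [F [P num]]]]

3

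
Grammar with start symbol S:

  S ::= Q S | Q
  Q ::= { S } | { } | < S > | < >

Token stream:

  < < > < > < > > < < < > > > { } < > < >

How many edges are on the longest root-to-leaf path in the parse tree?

[S [Q < [S [Q < >] [S [Q < >] [S [Q < >]]]] >] [S [Q < [S [Q < [S [Q < >]] >]] >] [S [Q { }] [S [Q < >] [S [Q < >]]]]]]

7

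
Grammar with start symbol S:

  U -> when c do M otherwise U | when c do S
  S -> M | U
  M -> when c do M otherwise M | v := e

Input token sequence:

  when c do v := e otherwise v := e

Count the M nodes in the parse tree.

3

[S [M when c do [M v := e] otherwise [M v := e]]]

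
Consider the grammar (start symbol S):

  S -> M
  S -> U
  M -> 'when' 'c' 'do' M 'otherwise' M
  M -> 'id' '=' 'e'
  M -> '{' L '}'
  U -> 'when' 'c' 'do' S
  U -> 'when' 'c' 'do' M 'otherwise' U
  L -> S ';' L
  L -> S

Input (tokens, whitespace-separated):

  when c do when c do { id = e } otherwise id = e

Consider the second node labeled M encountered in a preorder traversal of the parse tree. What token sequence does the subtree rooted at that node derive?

{ id = e }

[S [U when c do [S [M when c do [M { [L [S [M id = e]]] }] otherwise [M id = e]]]]]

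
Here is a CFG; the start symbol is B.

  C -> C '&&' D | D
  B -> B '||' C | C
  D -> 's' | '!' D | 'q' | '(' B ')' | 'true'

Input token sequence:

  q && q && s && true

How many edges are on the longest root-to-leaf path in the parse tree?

6

[B [C [C [C [C [D q]] && [D q]] && [D s]] && [D true]]]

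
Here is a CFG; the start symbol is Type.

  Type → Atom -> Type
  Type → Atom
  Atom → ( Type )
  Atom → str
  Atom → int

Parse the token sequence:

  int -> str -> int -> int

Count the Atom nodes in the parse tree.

[Type [Atom int] -> [Type [Atom str] -> [Type [Atom int] -> [Type [Atom int]]]]]

4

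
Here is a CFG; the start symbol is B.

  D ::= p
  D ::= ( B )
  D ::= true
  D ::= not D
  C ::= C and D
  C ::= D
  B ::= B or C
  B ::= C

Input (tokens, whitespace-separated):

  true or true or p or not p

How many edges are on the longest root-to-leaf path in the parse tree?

6

[B [B [B [B [C [D true]]] or [C [D true]]] or [C [D p]]] or [C [D not [D p]]]]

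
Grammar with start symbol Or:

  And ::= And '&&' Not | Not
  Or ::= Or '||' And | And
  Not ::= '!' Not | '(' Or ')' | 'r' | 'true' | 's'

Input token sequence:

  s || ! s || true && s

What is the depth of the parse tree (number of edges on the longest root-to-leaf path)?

[Or [Or [Or [And [Not s]]] || [And [Not ! [Not s]]]] || [And [And [Not true]] && [Not s]]]

5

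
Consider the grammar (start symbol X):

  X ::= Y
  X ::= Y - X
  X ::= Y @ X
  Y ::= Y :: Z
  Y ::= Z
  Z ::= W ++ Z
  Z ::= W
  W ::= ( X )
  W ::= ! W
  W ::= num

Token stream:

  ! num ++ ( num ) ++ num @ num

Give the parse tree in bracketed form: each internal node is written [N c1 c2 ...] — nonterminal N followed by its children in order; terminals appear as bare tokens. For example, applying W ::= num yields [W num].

[X [Y [Z [W ! [W num]] ++ [Z [W ( [X [Y [Z [W num]]]] )] ++ [Z [W num]]]]] @ [X [Y [Z [W num]]]]]

X
Y @ X
Z @ X
W ++ Z @ X
! W ++ Z @ X
! num ++ Z @ X
! num ++ W ++ Z @ X
! num ++ ( X ) ++ Z @ X
! num ++ ( Y ) ++ Z @ X
! num ++ ( Z ) ++ Z @ X
! num ++ ( W ) ++ Z @ X
! num ++ ( num ) ++ Z @ X
! num ++ ( num ) ++ W @ X
! num ++ ( num ) ++ num @ X
! num ++ ( num ) ++ num @ Y
! num ++ ( num ) ++ num @ Z
! num ++ ( num ) ++ num @ W
! num ++ ( num ) ++ num @ num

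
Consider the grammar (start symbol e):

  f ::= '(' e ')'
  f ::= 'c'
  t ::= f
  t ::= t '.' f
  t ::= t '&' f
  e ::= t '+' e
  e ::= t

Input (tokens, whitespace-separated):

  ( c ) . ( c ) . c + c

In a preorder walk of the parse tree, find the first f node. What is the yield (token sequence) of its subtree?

[e [t [t [t [f ( [e [t [f c]]] )]] . [f ( [e [t [f c]]] )]] . [f c]] + [e [t [f c]]]]

( c )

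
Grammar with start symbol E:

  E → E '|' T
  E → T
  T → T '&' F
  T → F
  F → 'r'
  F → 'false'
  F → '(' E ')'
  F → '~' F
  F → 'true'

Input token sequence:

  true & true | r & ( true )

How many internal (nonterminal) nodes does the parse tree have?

13

[E [E [T [T [F true]] & [F true]]] | [T [T [F r]] & [F ( [E [T [F true]]] )]]]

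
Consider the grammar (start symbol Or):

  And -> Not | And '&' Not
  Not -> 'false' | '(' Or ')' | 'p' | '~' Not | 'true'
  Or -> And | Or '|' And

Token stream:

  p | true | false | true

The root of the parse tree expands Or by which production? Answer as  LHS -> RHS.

[Or [Or [Or [Or [And [Not p]]] | [And [Not true]]] | [And [Not false]]] | [And [Not true]]]

Or -> Or '|' And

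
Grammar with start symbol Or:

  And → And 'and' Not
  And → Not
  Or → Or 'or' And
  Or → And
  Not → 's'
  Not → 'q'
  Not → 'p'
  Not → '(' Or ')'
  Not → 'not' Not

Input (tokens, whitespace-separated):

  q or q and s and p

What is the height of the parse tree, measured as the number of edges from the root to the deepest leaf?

[Or [Or [And [Not q]]] or [And [And [And [Not q]] and [Not s]] and [Not p]]]

5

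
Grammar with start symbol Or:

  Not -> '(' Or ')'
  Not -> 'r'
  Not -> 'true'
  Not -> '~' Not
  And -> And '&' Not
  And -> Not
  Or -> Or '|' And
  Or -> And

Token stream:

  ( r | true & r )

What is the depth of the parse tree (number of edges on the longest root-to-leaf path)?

7

[Or [And [Not ( [Or [Or [And [Not r]]] | [And [And [Not true]] & [Not r]]] )]]]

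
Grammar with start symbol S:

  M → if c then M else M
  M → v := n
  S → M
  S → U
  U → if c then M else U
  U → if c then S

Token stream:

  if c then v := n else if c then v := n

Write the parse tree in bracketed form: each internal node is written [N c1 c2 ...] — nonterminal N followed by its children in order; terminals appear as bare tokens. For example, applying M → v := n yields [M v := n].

S
U
if c then M else U
if c then v := n else U
if c then v := n else if c then S
if c then v := n else if c then M
if c then v := n else if c then v := n

[S [U if c then [M v := n] else [U if c then [S [M v := n]]]]]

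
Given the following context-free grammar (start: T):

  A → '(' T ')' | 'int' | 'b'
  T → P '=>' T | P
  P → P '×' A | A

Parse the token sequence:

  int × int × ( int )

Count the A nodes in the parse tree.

4

[T [P [P [P [A int]] × [A int]] × [A ( [T [P [A int]]] )]]]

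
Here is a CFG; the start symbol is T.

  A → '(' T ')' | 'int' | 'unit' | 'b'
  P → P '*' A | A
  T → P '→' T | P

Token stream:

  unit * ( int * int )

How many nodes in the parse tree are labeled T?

2

[T [P [P [A unit]] * [A ( [T [P [P [A int]] * [A int]]] )]]]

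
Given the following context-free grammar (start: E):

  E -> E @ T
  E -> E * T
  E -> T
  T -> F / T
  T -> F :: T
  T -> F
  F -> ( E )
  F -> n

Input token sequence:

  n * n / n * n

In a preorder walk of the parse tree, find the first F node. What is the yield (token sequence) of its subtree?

n

[E [E [E [T [F n]]] * [T [F n] / [T [F n]]]] * [T [F n]]]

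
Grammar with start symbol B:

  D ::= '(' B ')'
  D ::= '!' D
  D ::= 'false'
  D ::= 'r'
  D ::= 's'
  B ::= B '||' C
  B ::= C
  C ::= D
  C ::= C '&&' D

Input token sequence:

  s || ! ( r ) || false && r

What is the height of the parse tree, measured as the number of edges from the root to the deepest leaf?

8

[B [B [B [C [D s]]] || [C [D ! [D ( [B [C [D r]]] )]]]] || [C [C [D false]] && [D r]]]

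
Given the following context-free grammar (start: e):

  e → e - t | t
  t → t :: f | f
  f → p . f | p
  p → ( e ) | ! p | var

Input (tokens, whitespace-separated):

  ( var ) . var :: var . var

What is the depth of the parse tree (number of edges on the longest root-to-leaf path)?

[e [t [t [f [p ( [e [t [f [p var]]]] )] . [f [p var]]]] :: [f [p var] . [f [p var]]]]]

9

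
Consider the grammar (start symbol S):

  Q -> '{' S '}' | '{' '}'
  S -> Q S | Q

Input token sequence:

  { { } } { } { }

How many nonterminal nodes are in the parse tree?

8

[S [Q { [S [Q { }]] }] [S [Q { }] [S [Q { }]]]]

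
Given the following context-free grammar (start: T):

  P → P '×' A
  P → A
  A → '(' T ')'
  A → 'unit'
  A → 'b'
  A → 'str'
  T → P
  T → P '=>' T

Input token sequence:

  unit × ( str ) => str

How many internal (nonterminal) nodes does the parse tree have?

[T [P [P [A unit]] × [A ( [T [P [A str]]] )]] => [T [P [A str]]]]

11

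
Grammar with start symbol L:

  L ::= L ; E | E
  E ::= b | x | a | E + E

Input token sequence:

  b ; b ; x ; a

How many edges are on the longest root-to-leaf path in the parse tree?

[L [L [L [L [E b]] ; [E b]] ; [E x]] ; [E a]]

5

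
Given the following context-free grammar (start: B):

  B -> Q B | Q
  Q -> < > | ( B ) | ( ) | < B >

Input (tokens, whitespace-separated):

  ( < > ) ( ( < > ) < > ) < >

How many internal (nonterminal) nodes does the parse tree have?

14

[B [Q ( [B [Q < >]] )] [B [Q ( [B [Q ( [B [Q < >]] )] [B [Q < >]]] )] [B [Q < >]]]]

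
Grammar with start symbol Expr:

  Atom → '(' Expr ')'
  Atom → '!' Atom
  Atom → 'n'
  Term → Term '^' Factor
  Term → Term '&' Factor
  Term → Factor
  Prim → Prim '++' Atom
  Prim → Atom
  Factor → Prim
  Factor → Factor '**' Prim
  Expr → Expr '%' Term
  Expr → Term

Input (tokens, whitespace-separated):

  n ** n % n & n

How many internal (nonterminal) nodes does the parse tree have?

17

[Expr [Expr [Term [Factor [Factor [Prim [Atom n]]] ** [Prim [Atom n]]]]] % [Term [Term [Factor [Prim [Atom n]]]] & [Factor [Prim [Atom n]]]]]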